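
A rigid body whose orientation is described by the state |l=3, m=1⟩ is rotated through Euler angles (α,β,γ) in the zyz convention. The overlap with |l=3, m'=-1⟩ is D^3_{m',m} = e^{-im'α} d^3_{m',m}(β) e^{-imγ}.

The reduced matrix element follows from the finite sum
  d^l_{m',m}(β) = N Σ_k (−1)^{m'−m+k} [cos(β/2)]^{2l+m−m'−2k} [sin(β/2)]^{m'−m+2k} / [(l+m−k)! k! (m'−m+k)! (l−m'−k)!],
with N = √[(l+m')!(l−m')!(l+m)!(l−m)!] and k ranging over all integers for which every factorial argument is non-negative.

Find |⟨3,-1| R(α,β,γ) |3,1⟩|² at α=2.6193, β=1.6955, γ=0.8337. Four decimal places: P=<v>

P=0.0799

D^3_{-1,1}(2.6193,1.6955,0.8337) = e^{-i·-1·2.6193}·d^3_{-1,1}(1.6955)·e^{-i·1·0.8337}. Compute d first:
c=cos(1.695500/2)=0.661672, s=sin(1.695500/2)=0.749794; N=√[2·24·24·2]=48.000000
The bounds max(0,m−m')=2 and min(l+m,l−m')=4 give 3 terms
  k=2: (−1)^0·48.0000/(8)·0.6617^4·0.7498^2 = +0.646555
  k=3: (−1)^1·48.0000/(6)·0.6617^2·0.7498^4 = -1.106986
  k=4: (−1)^2·48.0000/(48)·0.6617^0·0.7498^6 = +0.177685
d^3_{-1,1}(1.6955) = +0.646555 -1.106986 +0.177685 = -0.282746
|D^3_{-1,1}|² = |d^3_{-1,1}(β)|² = (-0.282746)² = 0.079946 (the z-rotation phases have unit modulus)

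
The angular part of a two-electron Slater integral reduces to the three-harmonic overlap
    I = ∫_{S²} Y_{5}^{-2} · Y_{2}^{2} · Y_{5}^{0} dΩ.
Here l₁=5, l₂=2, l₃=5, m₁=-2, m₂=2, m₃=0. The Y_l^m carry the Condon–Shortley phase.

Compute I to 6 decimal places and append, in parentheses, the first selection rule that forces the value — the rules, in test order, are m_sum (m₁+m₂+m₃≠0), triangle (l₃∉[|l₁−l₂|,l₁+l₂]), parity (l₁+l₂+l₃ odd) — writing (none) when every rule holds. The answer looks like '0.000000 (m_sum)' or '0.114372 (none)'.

-0.191372 (none)

Checks pass: Σm=0; 12 even; l₃=5∈[3,7].
(2·5+1)(2·2+1)(2·5+1) = 605
Δ: 2! 8! 2! / 13! → 1/38610
sum: t=0:+1/2880 t=1:−1/576 t=2:+1/2880 = -1/960
3j²(5 2 5; 0 0 0) = Δ·Π!·Σ² = 10/429  (sign +1)
sum: t=2:+1/2880 = 1/2880
3j²(5 2 5; -2 2 0) = Δ·Π!·Σ² = 14/429  (sign -1)
combine: 4πI² = 605·10/429·14/429 = 700/1521
take √, sign -1: I = -0.19137248
No selection rule forces the value: the integral is nonzero (none).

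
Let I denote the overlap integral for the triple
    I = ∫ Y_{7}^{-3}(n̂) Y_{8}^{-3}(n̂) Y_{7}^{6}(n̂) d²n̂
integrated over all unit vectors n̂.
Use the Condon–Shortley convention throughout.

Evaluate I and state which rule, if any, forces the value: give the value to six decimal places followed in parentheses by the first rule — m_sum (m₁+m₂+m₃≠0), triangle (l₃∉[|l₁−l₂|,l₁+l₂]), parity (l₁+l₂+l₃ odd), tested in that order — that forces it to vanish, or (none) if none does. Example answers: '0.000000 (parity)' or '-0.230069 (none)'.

0.088990 (none)

Checks pass: Σm=0; 22 even; l₃=7∈[1,15].
(2·7+1)(2·8+1)(2·7+1) = 3825
Δ: 8! 6! 8! / 23! → 1/22086194130
sum: t=1:−1/18289152000 t=2:+1/248832000 t=3:−1/24883200 t=4:+1/11943936 t=5:−1/24883200 t=6:+1/248832000 t=7:−1/18289152000 = 11/975421440
3j²(7 8 7; 0 0 0) = Δ·Π!·Σ² = 1750/289731  (sign -1)
sum: t=4:+1/2090188800 t=5:−1/3483648000 = 1/5225472000
3j²(7 8 7; -3 -3 6) = Δ·Π!·Σ² = 32/7429  (sign -1)
combine: 4πI² = 3825·1750/289731·32/7429 = 4200000/42204149
take √, sign +1: I = 0.08899019
No selection rule forces the value: the integral is nonzero (none).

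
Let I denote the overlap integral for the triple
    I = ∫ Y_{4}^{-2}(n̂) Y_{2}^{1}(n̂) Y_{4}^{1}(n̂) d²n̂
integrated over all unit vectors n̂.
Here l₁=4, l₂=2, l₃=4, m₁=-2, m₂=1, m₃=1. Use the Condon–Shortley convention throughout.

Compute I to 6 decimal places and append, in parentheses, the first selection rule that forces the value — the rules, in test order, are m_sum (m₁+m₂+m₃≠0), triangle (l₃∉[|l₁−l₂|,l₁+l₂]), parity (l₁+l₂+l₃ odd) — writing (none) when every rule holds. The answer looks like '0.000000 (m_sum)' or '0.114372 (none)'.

Checks pass: Σm=0; 10 even; l₃=4∈[2,6].
(2·4+1)(2·2+1)(2·4+1) = 405
Δ: 2! 6! 2! / 11! → 1/13860
sum: t=0:+1/192 t=1:−1/36 t=2:+1/192 = -5/288
3j²(4 2 4; 0 0 0) = Δ·Π!·Σ² = 20/693  (sign -1)
sum: t=1:−1/240 t=2:+1/96 = 1/160
3j²(4 2 4; -2 1 1) = Δ·Π!·Σ² = 27/1540  (sign -1)
combine: 4πI² = 405·20/693·27/1540 = 1215/5929
take √, sign +1: I = 0.12770047
No selection rule forces the value: the integral is nonzero (none).

0.127700 (none)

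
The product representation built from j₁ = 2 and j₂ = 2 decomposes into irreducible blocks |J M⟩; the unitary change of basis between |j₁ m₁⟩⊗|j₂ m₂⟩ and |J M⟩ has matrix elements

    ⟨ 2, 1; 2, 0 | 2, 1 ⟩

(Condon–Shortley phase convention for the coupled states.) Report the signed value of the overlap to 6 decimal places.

triangle: 2!*2!*2!/7! = 8/5040
(j±m)!: 3!*1!*2!*2!*3!*1! = 144
prefactor² = (2J+1)*Δ*N² = 8/7
  k=0: +1/(0!*2!*1!*2!*1!*0!) = 1/4
  k=1: −1/(1!*1!*0!*1!*2!*1!) = -1/2
Σ = -1/4  ⇒  CG² = 8/7*(-1/4)² = 1/14
CG = −√(1/14) = -0.267261

-0.267261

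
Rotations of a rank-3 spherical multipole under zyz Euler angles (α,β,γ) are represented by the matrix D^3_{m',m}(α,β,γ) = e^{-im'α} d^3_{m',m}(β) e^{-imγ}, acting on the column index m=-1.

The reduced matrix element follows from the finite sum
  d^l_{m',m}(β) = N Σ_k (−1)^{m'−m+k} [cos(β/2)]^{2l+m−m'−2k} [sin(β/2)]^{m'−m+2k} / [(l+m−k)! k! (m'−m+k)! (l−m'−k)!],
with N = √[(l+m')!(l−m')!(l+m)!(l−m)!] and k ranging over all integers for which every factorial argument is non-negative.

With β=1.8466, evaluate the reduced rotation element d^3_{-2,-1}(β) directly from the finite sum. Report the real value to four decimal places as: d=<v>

d=-0.5029

d^3_{-2,-1}(β=1.8466) via the finite sum:
c=cos(1.846600/2)=0.603191, s=sin(1.846600/2)=0.797596; N=√[1·120·2·24]=75.894664
Admissible k: 1..2 (factorial args all ≥0)
  k=1: (−1)^0·75.8947/(24)·0.6032^5·0.7976^1 = +0.201400
  k=2: (−1)^1·75.8947/(12)·0.6032^3·0.7976^3 = -0.704280
d^3_{-2,-1}(1.8466) = +0.201400 -0.704280 = -0.502880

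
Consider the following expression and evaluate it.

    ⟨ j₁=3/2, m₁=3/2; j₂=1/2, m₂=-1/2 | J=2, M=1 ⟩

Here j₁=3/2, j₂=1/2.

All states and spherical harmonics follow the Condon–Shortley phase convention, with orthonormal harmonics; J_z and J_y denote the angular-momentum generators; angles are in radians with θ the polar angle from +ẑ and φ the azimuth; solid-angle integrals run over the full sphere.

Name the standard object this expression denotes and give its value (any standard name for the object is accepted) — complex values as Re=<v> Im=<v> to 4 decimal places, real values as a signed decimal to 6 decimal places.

This is a Clebsch–Gordan (vector-coupling) coefficient.
triangle: 0!×3!×1!/5! = 6/120
(j±m)!: 3!×0!×0!×1!×3!×1! = 36
prefactor² = (2J+1)×Δ×N² = 9
  k=0: +1/(0!×0!×0!×0!×3!×1!) = 1/6
Σ = 1/6  ⇒  CG² = 9×(1/6)² = 1/4
CG = +√(1/4) = +0.500000

Clebsch–Gordan coefficient, +√(1/4) ≈ +0.500000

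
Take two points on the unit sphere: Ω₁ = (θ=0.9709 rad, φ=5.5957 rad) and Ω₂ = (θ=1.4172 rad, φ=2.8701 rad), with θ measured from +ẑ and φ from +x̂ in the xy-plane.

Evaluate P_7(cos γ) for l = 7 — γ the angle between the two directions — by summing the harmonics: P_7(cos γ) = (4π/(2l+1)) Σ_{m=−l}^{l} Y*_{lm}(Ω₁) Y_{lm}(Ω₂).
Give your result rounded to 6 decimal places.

Term-by-term m-sum for l=7 (normalisation 4π/15 = 0.837758):
  m=-7: (0.013030, 0.129855) × (0.148992, -0.435476) = (0.058490, 0.013673)  (running Σ = (0.058490, 0.013673))
  m=-6: (-0.185123, 0.278001) × (-0.015497, 0.266162) = (-0.071124, -0.053581)  (running Σ = (-0.012634, -0.039908))
  m=-5: (-0.422671, 0.128821) × (0.050939, 0.235145) = (-0.051822, -0.092827)  (running Σ = (-0.064456, -0.132735))
  m=-4: (-0.203223, -0.083929) × (-0.134530, -0.255392) = (0.005905, 0.063193)  (running Σ = (-0.058551, -0.069542))
  m=-3: (0.103060, 0.192449) × (-0.112362, -0.119094) = (0.011339, -0.033898)  (running Σ = (-0.047212, -0.103440))
  m=-2: (-0.064786, 0.326596) × (0.250254, 0.151027) = (-0.065538, 0.071947)  (running Σ = (-0.112750, -0.031493))
  m=-1: (0.066542, -0.054639) × (0.128052, 0.035645) = (0.010468, -0.004625)  (running Σ = (-0.102281, -0.036117))
  m=0: (0.342699, -0.000000) × (-0.292527, 0.000000) = (-0.100249, 0.000000)  (running Σ = (-0.202530, -0.036117))
  m=1: (-0.066542, -0.054639) × (-0.128052, 0.035645) = (0.010468, 0.004625)  (running Σ = (-0.192061, -0.031493))
  m=2: (-0.064786, -0.326596) × (0.250254, -0.151027) = (-0.065538, -0.071947)  (running Σ = (-0.257599, -0.103440))
  m=3: (-0.103060, 0.192449) × (0.112362, -0.119094) = (0.011339, 0.033898)  (running Σ = (-0.246259, -0.069542))
  m=4: (-0.203223, 0.083929) × (-0.134530, 0.255392) = (0.005905, -0.063193)  (running Σ = (-0.240354, -0.132735))
  m=5: (0.422671, 0.128821) × (-0.050939, 0.235145) = (-0.051822, 0.092827)  (running Σ = (-0.292177, -0.039908))
  m=6: (-0.185123, -0.278001) × (-0.015497, -0.266162) = (-0.071124, 0.053581)  (running Σ = (-0.363301, 0.013673))
  m=7: (-0.013030, 0.129855) × (-0.148992, -0.435476) = (0.058490, -0.013673)  (running Σ = (-0.304811, 0.000000))
Σ over m = (-0.304811, 0.000000); ×(4π/15) → (-0.255358, 0.000000). Real part: -0.255358

-0.255358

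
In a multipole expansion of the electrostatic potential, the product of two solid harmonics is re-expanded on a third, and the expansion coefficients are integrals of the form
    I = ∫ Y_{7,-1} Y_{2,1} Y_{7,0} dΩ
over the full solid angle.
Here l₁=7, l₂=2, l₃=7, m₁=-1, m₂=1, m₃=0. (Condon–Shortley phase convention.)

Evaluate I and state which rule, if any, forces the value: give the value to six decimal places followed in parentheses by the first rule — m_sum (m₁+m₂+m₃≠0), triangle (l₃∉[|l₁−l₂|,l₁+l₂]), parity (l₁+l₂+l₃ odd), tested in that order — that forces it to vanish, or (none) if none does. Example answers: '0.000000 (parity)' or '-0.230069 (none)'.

m-sum 0 ✓  L=16 even ✓  5≤7≤9 ✓
Π(2lᵢ+1) = 15×5×15 = 1125
triangle coeff Δ(7,2,7) = 1/185640
Σ_t [0,2]: t=0:+1/2419200 t=1:−1/518400 t=2:+1/2419200 = -1/907200
(3j)²=56/3315 [(7 2 7; 0 0 0)], sign=+1
Σ_t [1,2]: t=1:−1/1209600 t=2:+1/1036800 = 1/7257600
(3j)²=1/2210 [(7 2 7; -1 1 0)], sign=-1
⇒ 4πI² = 420/48841
I = (-1)√(420/48841/(4π)) = -0.02615938
No selection rule forces the value: the integral is nonzero (none).

-0.026159 (none)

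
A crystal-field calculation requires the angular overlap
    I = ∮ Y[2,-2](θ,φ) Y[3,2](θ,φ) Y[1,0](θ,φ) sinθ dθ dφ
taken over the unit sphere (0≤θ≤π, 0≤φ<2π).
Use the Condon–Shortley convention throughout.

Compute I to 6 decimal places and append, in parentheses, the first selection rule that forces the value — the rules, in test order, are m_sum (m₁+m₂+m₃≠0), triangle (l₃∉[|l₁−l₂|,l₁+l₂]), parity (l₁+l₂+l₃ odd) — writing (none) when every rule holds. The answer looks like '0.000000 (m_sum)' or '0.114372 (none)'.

Checks pass: Σm=0; 6 even; l₃=1∈[1,5].
(2·2+1)(2·3+1)(2·1+1) = 105
Δ: 4! 0! 2! / 7! → 1/105
sum: t=2:+1/4 = 1/4
3j²(2 3 1; 0 0 0) = Δ·Π!·Σ² = 3/35  (sign -1)
sum: t=4:+1/24 = 1/24
3j²(2 3 1; -2 2 0) = Δ·Π!·Σ² = 1/21  (sign -1)
combine: 4πI² = 105·3/35·1/21 = 3/7
take √, sign +1: I = 0.18467439
No selection rule forces the value: the integral is nonzero (none).

0.184674 (none)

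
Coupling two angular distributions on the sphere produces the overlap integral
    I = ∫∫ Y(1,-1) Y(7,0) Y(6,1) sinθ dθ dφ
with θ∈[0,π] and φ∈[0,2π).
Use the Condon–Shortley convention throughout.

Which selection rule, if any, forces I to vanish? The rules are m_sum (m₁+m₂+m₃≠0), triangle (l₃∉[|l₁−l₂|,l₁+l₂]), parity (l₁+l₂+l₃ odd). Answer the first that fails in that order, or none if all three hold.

none

Σmᵢ = 0  ✓
l₃∈[|l₁−l₂|,l₁+l₂]=[6,8], have l₃=6  ✓
Σlᵢ = 14 ⇒ even  ✓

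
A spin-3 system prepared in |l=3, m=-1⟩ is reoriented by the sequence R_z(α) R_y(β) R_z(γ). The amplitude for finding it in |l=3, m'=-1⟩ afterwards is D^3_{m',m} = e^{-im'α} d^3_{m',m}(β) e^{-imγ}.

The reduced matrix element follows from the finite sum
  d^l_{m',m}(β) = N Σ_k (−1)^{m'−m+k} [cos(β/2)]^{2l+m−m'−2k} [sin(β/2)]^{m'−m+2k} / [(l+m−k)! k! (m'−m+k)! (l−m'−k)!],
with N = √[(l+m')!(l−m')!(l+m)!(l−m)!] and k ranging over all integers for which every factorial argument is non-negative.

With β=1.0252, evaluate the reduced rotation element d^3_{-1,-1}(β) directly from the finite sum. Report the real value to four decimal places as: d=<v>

d^3_{-1,-1}(β=1.0252) via the finite sum:
Half-angle: c=0.871472, s=0.490445. N=√(2·24·2·24)=48.000000
The bounds max(0,m−m')=0 and min(l+m,l−m')=2 give 3 terms
  k=0: (−1)^0·48.0000/(48)·0.8715^6·0.4904^0 = +0.438048
  k=1: (−1)^1·48.0000/(6)·0.8715^4·0.4904^2 = -1.109902
  k=2: (−1)^2·48.0000/(8)·0.8715^2·0.4904^4 = +0.263644
d^3_{-1,-1}(1.0252) = +0.438048 -1.109902 +0.263644 = -0.408209

d=-0.4082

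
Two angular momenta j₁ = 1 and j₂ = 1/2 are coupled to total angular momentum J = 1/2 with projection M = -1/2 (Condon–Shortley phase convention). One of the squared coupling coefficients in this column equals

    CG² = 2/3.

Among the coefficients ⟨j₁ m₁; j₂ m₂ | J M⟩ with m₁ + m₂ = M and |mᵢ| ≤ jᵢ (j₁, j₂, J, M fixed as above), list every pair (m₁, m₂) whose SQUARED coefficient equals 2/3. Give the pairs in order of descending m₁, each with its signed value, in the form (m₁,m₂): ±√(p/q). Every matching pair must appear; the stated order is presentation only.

Admissible pairs with m₁+m₂ = M = -1/2: (-1,1/2), (0,-1/2)
  (m₁,m₂)=(0,-1/2): CG² = 1/3, CG = +√(1/3)
  (m₁,m₂)=(-1,1/2): CG² = 2/3, CG = −√(2/3)   ← matches the target
Pairs with CG² = 2/3: (-1,1/2): −√(2/3)

(-1,1/2): −√(2/3)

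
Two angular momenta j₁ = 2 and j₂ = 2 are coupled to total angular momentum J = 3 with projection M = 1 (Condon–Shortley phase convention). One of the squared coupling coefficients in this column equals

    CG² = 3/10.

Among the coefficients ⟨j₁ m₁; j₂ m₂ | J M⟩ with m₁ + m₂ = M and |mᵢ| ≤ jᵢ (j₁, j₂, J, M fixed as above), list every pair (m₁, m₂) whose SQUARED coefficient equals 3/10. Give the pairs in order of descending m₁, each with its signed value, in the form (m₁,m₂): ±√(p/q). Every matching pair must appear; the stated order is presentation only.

(2,-1): +√(3/10); (-1,2): −√(3/10)

Admissible pairs with m₁+m₂ = M = 1: (-1,2), (0,1), (1,0), (2,-1)
  (m₁,m₂)=(2,-1): CG² = 3/10, CG = +√(3/10)   ← matches the target
  (m₁,m₂)=(1,0): CG² = 1/5, CG = +√(1/5)
  (m₁,m₂)=(0,1): CG² = 1/5, CG = −√(1/5)
  (m₁,m₂)=(-1,2): CG² = 3/10, CG = −√(3/10)   ← matches the target
Pairs with CG² = 3/10: (2,-1): +√(3/10); (-1,2): −√(3/10)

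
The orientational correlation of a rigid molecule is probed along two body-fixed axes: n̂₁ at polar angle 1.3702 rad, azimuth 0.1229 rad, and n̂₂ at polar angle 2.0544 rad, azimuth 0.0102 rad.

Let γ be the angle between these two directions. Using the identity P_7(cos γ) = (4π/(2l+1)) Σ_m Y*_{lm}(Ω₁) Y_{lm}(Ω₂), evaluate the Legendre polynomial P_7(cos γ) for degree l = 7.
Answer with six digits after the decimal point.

-0.114711

Summing Y*_{l m}(θ₁,φ₁)·Y_{l m}(θ₂,φ₂) over m ∈ [−7, 7]; prefactor 4π/(2·7+1) = 0.837758:
  m=-7: (0.28302 + 0.32894j) × (0.21263 - 0.01521j) = 0.06518 + 0.06564j  (running Σ = 0.06518 + 0.06564j)
  m=-6: (0.24437 + 0.22197j) × (-0.41812 + 0.02562j) = -0.10786 - 0.08655j  (running Σ = -0.04268 - 0.02091j)
  m=-5: (-0.13109 - 0.09251j) × (0.36087 - 0.01842j) = -0.04901 - 0.03097j  (running Σ = -0.09170 - 0.05188j)
  m=-4: (-0.29527 - 0.15810j) × (0.03967 - 0.00162j) = -0.01197 - 0.00579j  (running Σ = -0.10367 - 0.05767j)
  m=-3: (0.05876 + 0.02270j) × (-0.35183 + 0.01077j) = -0.02092 - 0.00735j  (running Σ = -0.12458 - 0.06503j)
  m=-2: (0.31529 + 0.07910j) × (0.11959 - 0.00244j) = 0.03790 + 0.00869j  (running Σ = -0.08668 - 0.05634j)
  m=-1: (-0.02445 - 0.00302j) × (0.30449 - 0.00311j) = -0.00745 - 0.00084j  (running Σ = -0.09414 - 0.05718j)
  m=0: (-0.32055 + 0.00000j) × (-0.16021 + 0.00000j) = 0.05135 + 0.00000j  (running Σ = -0.04279 - 0.05718j)
  m=1: (0.02445 - 0.00302j) × (-0.30449 - 0.00311j) = -0.00745 + 0.00084j  (running Σ = -0.05024 - 0.05634j)
  m=2: (0.31529 - 0.07910j) × (0.11959 + 0.00244j) = 0.03790 - 0.00869j  (running Σ = -0.01234 - 0.06503j)
  m=3: (-0.05876 + 0.02270j) × (0.35183 + 0.01077j) = -0.02092 + 0.00735j  (running Σ = -0.03326 - 0.05767j)
  m=4: (-0.29527 + 0.15810j) × (0.03967 + 0.00162j) = -0.01197 + 0.00579j  (running Σ = -0.04523 - 0.05188j)
  m=5: (0.13109 - 0.09251j) × (-0.36087 - 0.01842j) = -0.04901 + 0.03097j  (running Σ = -0.09424 - 0.02091j)
  m=6: (0.24437 - 0.22197j) × (-0.41812 - 0.02562j) = -0.10786 + 0.08655j  (running Σ = -0.20210 + 0.06564j)
  m=7: (-0.28302 + 0.32894j) × (-0.21263 - 0.01521j) = 0.06518 - 0.06564j  (running Σ = -0.13693 + 0.00000j)
Total Σ_m = -0.13693 + 0.00000j. Multiply by 0.837758: -0.11471 + 0.00000j. P_7(cos γ) = -0.114711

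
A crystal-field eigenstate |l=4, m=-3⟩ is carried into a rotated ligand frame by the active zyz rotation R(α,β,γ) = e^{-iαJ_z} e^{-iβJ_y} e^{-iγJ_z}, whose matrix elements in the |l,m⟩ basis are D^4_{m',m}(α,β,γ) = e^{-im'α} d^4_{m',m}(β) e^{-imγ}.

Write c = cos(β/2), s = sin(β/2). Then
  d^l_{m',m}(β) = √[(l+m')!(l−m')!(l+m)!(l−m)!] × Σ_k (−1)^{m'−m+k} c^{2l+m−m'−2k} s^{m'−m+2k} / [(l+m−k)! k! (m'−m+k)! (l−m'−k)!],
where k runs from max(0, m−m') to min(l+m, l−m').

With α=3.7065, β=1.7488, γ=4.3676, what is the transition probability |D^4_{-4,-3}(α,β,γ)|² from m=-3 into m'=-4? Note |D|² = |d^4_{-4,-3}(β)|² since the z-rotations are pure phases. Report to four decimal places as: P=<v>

P=0.0094

D^4_{-4,-3}(3.7065,1.7488,4.3676) = e^{-i·-4·3.7065}·d^4_{-4,-3}(1.7488)·e^{-i·-3·4.3676}. Compute d first:
c=cos(1.748800/2)=0.641457, s=sin(1.748800/2)=0.767159; N=√[1·40320·1·5040]=14255.272709
Admissible k: 1..1 (factorial args all ≥0)
  k=1: (−1)^0·14255.2727/(5040)·0.6415^7·0.7672^1 = +0.096963
d^4_{-4,-3}(1.7488) = +0.096963
|D^4_{-4,-3}|² = |d^4_{-4,-3}(β)|² = (+0.096963)² = 0.009402 (the z-rotation phases have unit modulus)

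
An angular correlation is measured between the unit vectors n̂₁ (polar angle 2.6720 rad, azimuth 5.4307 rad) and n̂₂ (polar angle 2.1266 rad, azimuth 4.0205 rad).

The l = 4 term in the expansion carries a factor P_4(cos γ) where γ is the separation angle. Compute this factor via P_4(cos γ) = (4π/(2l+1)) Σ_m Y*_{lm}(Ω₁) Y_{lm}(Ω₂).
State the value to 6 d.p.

-0.335866

Addition theorem: P_4(cos γ) = (4π/9) Σ_m Y*_{lm}(Ω₁) Y_{lm}(Ω₂), m = −4…4:
  term(m=-4) = +0.003424-0.002562i   from Y*(Ω₁)=-0.017893+0.004920i, Y(Ω₂)=-0.214504+0.084196i
  term(m=-3) = -0.019402-0.037106i   from Y*(Ω₁)=+0.086282+0.057041i, Y(Ω₂)=-0.354321-0.195813i
  term(m=-2) = -0.067978+0.022617i   from Y*(Ω₁)=-0.041847-0.310010i, Y(Ω₂)=-0.042581-0.225025i
  term(m=-1) = -0.017465-0.107817i   from Y*(Ω₁)=-0.322462+0.368915i, Y(Ω₂)=-0.142217+0.171652i
  term(m=+0) = -0.037703+0.000000i   from Y*(Ω₁)=+0.135045-0.000000i, Y(Ω₂)=-0.279185+0.000000i
  term(m=+1) = -0.017465+0.107817i   from Y*(Ω₁)=+0.322462+0.368915i, Y(Ω₂)=+0.142217+0.171652i
  term(m=+2) = -0.067978-0.022617i   from Y*(Ω₁)=-0.041847+0.310010i, Y(Ω₂)=-0.042581+0.225025i
  term(m=+3) = -0.019402+0.037106i   from Y*(Ω₁)=-0.086282+0.057041i, Y(Ω₂)=+0.354321-0.195813i
  term(m=+4) = +0.003424+0.002562i   from Y*(Ω₁)=-0.017893-0.004920i, Y(Ω₂)=-0.214504-0.084196i
Σ over m = -0.240546-0.000000i; ×(4π/9) → -0.335866-0.000000i. Real part: -0.335866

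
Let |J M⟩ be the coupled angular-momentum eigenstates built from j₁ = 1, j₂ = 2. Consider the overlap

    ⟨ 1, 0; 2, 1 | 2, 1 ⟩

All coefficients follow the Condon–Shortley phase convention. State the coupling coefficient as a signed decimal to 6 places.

−√(1/6) = -0.408248

√[5·1!1!3!/6! · 1!1!3!1!3!1!] = √(3/2)
  +(−1)^0/∏(0,1,1,3,0,0)! = 1/6  (running 1/6)
  +(−1)^1/∏(1,0,0,2,1,1)! = -1/2  (running -1/3)
⟨..|..⟩ = √(3/2)·(-1/3) = -0.408248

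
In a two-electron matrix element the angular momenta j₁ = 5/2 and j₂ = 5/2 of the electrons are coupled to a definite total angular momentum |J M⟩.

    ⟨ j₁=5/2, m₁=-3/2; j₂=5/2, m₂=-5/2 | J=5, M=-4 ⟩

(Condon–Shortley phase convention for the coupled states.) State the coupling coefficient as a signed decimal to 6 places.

+√(1/2) ≈ +0.707107

√[11·0!5!5!/11! · 1!4!0!5!1!9!] = √(4147200)
  +(−1)^0/∏(0,0,4,0,1,5)! = 1/2880  (running 1/2880)
⟨..|..⟩ = √(4147200)·(1/2880) = +0.707107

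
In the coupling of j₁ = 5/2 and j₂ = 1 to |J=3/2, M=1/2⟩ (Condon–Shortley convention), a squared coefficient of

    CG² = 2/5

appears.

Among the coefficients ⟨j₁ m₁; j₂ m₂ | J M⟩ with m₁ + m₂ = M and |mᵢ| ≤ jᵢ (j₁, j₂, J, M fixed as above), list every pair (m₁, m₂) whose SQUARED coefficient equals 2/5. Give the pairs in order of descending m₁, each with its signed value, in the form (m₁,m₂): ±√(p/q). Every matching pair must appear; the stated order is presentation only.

Admissible pairs with m₁+m₂ = M = 1/2: (-1/2,1), (1/2,0), (3/2,-1)
  (m₁,m₂)=(3/2,-1): CG² = 2/5, CG = +√(2/5)   ← matches the target
  (m₁,m₂)=(1/2,0): CG² = 2/5, CG = −√(2/5)   ← matches the target
  (m₁,m₂)=(-1/2,1): CG² = 1/5, CG = +√(1/5)
Pairs with CG² = 2/5: (3/2,-1): +√(2/5); (1/2,0): −√(2/5)

(3/2,-1): +√(2/5); (1/2,0): −√(2/5)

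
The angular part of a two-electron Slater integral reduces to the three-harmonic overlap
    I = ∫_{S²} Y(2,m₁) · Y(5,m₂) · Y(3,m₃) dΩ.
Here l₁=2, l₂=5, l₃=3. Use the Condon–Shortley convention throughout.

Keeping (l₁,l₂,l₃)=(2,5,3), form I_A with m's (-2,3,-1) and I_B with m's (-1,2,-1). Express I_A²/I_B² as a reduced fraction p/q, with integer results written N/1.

2/3

l's match ⇒ only the (l;m) 3-j factors differ between A and B.
A: triangle coeff Δ(2,5,3) = 1/2310; Σ_t [4,4]: t=4:+1/1152 = 1/1152; (3j)²=1/33 [(2 5 3; -2 3 -1)], sign=+1
B: triangle coeff Δ(2,5,3) = 1/2310; Σ_t [3,3]: t=3:−1/288 = -1/288; (3j)²=1/22 [(2 5 3; -1 2 -1)], sign=-1
I_A²/I_B² = (1/33)/(1/22) = 2/3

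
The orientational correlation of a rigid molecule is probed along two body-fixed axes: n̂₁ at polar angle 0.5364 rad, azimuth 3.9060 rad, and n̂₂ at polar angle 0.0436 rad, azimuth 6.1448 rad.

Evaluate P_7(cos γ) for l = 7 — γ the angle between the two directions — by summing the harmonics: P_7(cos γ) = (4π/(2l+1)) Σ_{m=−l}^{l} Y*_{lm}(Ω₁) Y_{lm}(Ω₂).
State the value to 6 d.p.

-0.381471

Expand P_7 via completeness: Σ_{m} conj(Y_{7,m}) at Ω₁ times Y_{7,m} at Ω₂ —
  m=-7: (-0.00271 + 0.00366j) × (0.00000 + 0.00000j) = -0.00000 - 0.00000j  (running Σ = -0.00000 - 0.00000j)
  m=-6: (-0.00360 - 0.02842j) × (0.00000 + 0.00000j) = 0.00000 - 0.00000j  (running Σ = 0.00000 - 0.00000j)
  m=-5: (0.08555 + 0.06924j) × (0.00000 + 0.00000j) = 0.00000 + 0.00000j  (running Σ = 0.00000 + 0.00000j)
  m=-4: (-0.28317 + 0.02383j) × (0.00002 + 0.00001j) = -0.00001 - 0.00000j  (running Σ = -0.00001 - 0.00000j)
  m=-3: (0.31533 - 0.35777j) × (0.00067 + 0.00029j) = 0.00032 - 0.00015j  (running Σ = 0.00031 - 0.00015j)
  m=-2: (0.01738 + 0.41368j) × (0.01362 + 0.00387j) = -0.00136 + 0.00570j  (running Σ = -0.00105 + 0.00555j)
  m=-1: (0.05761 + 0.05525j) × (0.17422 + 0.02426j) = 0.00870 + 0.01102j  (running Σ = 0.00764 + 0.01657j)
  m=0: (-0.44246 + 0.00000j) × (1.06366 + 0.00000j) = -0.47063 + 0.00000j  (running Σ = -0.46299 + 0.01657j)
  m=1: (-0.05761 + 0.05525j) × (-0.17422 + 0.02426j) = 0.00870 - 0.01102j  (running Σ = -0.45429 + 0.00555j)
  m=2: (0.01738 - 0.41368j) × (0.01362 - 0.00387j) = -0.00136 - 0.00570j  (running Σ = -0.45566 - 0.00015j)
  m=3: (-0.31533 - 0.35777j) × (-0.00067 + 0.00029j) = 0.00032 + 0.00015j  (running Σ = -0.45534 - 0.00000j)
  m=4: (-0.28317 - 0.02383j) × (0.00002 - 0.00001j) = -0.00001 + 0.00000j  (running Σ = -0.45535 + 0.00000j)
  m=5: (-0.08555 + 0.06924j) × (-0.00000 + 0.00000j) = 0.00000 - 0.00000j  (running Σ = -0.45535 - 0.00000j)
  m=6: (-0.00360 + 0.02842j) × (0.00000 - 0.00000j) = 0.00000 + 0.00000j  (running Σ = -0.45535 - 0.00000j)
  m=7: (0.00271 + 0.00366j) × (-0.00000 + 0.00000j) = -0.00000 + 0.00000j  (running Σ = -0.45535 + 0.00000j)
Total Σ_m = -0.45535 + 0.00000j. Multiply by 0.837758: -0.38147 + 0.00000j. P_7(cos γ) = -0.381471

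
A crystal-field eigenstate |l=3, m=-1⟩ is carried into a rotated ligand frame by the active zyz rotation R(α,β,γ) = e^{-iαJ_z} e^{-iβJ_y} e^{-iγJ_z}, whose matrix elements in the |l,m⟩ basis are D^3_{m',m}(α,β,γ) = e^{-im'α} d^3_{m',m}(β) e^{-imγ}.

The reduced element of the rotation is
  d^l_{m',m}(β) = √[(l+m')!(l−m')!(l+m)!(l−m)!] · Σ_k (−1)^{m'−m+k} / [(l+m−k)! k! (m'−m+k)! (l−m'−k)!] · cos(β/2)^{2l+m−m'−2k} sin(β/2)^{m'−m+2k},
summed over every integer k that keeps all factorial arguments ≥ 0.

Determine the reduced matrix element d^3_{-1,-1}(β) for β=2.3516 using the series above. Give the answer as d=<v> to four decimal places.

d^3_{-1,-1}(β=2.3516) via the finite sum:
With c≡cos(β/2)=0.384805 and s≡sin(β/2)=0.922998, N=[2·24·2·24]^{1/2}=48.000000
The bounds max(0,m−m')=0 and min(l+m,l−m')=2 give 3 terms
  k=0: (−1)^0·48.0000/(48)·0.3848^6·0.9230^0 = +0.003247
  k=1: (−1)^1·48.0000/(6)·0.3848^4·0.9230^2 = -0.149435
  k=2: (−1)^2·48.0000/(8)·0.3848^2·0.9230^4 = +0.644815
d^3_{-1,-1}(2.3516) = +0.003247 -0.149435 +0.644815 = +0.498626

d=0.4986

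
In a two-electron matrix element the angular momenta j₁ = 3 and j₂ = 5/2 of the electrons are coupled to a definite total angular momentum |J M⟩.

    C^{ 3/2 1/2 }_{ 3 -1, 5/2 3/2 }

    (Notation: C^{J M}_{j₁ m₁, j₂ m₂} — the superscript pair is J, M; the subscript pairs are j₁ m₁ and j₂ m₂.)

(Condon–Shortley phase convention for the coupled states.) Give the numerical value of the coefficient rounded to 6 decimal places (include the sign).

triangle: 4!*2!*1!/8! = 48/40320
(j±m)!: 2!*4!*4!*1!*2!*1! = 2304
prefactor² = (2J+1)*Δ*N² = 384/35
  k=3: −1/(3!*1!*1!*1!*1!*0!) = -1/6
  k=4: +1/(4!*0!*0!*0!*2!*1!) = 1/48
Σ = -7/48  ⇒  CG² = 384/35*(-7/48)² = 7/30
CG = −√(7/30) = -0.483046

-0.483046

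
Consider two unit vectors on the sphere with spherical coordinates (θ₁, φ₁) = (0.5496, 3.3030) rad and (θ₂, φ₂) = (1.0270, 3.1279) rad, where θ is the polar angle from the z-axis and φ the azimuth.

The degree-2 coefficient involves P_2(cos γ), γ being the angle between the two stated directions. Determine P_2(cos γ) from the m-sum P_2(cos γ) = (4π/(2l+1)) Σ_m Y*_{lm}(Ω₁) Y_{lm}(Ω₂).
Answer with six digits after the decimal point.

0.665187

Addition theorem: P_2(cos γ) = (4π/5) Σ_m Y*_{lm}(Ω₁) Y_{lm}(Ω₂), m = −2…2:
  m=-2: Y*=0.09995 + 0.03343j  Y=0.28277 + 0.00775j  product 0.02800 + 0.01023j
  m=-1: Y*=-0.33964 - 0.05530j  Y=-0.34202 - 0.00468j  product 0.11590 + 0.02050j
  m=+0: Y*=0.37262 + 0.00000j  Y=-0.06211 + 0.00000j  product -0.02314 + 0.00000j
  m=+1: Y*=0.33964 - 0.05530j  Y=0.34202 - 0.00468j  product 0.11590 - 0.02050j
  m=+2: Y*=0.09995 - 0.03343j  Y=0.28277 - 0.00775j  product 0.02800 - 0.01023j
Total Σ_m = 0.26467 + 0.00000j. Multiply by 2.513274: 0.66519 + 0.00000j. P_2(cos γ) = 0.665187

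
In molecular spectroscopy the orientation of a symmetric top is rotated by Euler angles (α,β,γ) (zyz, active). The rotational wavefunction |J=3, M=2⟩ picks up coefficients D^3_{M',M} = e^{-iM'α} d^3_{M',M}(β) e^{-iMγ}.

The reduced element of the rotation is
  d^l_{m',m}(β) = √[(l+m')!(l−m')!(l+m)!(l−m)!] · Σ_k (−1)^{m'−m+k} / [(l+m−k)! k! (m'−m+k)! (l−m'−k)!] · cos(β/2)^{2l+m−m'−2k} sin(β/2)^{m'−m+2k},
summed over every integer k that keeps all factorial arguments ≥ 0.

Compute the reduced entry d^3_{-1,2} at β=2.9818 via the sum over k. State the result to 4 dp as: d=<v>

d^3_{-1,2}(β=2.9818) via the finite sum:
With c≡cos(β/2)=0.079811 and s≡sin(β/2)=0.996810, N=[2·24·120·1]^{1/2}=75.894664
The bounds max(0,m−m')=3 and min(l+m,l−m')=4 give 2 terms
  k=3: (−1)^0·75.8947/(12)·0.0798^3·0.9968^3 = +0.003185
  k=4: (−1)^1·75.8947/(24)·0.0798^1·0.9968^5 = -0.248386
d^3_{-1,2}(2.9818) = +0.003185 -0.248386 = -0.245201

d=-0.2452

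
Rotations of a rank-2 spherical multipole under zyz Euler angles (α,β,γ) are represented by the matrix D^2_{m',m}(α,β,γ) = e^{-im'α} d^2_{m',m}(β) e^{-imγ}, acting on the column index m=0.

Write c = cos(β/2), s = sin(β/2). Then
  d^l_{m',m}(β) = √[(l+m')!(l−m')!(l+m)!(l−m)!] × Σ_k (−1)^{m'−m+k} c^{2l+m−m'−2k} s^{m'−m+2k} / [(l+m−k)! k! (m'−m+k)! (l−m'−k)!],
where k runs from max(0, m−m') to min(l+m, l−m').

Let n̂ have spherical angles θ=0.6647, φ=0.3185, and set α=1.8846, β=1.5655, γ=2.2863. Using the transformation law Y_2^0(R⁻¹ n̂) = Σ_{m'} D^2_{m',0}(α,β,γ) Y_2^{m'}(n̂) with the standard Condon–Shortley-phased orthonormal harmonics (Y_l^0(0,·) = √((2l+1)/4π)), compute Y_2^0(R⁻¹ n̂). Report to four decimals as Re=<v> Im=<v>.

Re=-0.3153 Im=0.0000

Need the full column D^2_{m',0} for m'=−2..2 at α=1.8846, β=1.5655, γ=2.2863.
cos(β/2)=0.708977, sin(β/2)=0.705232
d^2_{-2,0}: single k=2 term ⇒ +0.612355;  D = -0.495662-0.359581i
d^2_{-1,0}: k∈[1..2] ⇒ +0.615607 -0.609121 = +0.006487;  D = -0.002002+0.006170i
d^2_{0,0}: k∈[0..2] ⇒ +0.252655 -0.999972 +0.247359 = -0.499958;  D = -0.499958+0.000000i
d^2_{1,0}: k∈[0..1] ⇒ -0.615607 +0.609121 = -0.006487;  D = +0.002002+0.006170i
d^2_{2,0}: single k=0 term ⇒ +0.612355;  D = -0.495662+0.359581i
Y_2^{m'}(θ=0.6647,φ=0.3185) and Σ D·Y over m':
  (-0.4957-0.3596i)·(+0.1181-0.0874i)  (-0.0020+0.0062i)·(+0.3562-0.1175i)  (-0.5000+0.0000i)·(+0.2708+0.0000i)  (+0.0020+0.0062i)·(-0.3562-0.1175i)  (-0.4957+0.3596i)·(+0.1181+0.0874i)
Y_2^0(R⁻¹ n̂) = -0.315344+0.000000i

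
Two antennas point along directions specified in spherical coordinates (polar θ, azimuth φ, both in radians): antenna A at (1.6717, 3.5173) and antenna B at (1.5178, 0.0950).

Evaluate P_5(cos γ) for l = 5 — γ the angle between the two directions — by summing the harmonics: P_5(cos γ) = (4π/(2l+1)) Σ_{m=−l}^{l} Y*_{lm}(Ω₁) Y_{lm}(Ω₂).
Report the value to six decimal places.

-0.479243

Term-by-term m-sum for l=5 (normalisation 4π/11 = 1.142397):
  term(m=-5) = -0.034716-0.205616i   from Y*(Ω₁)=+0.137049-0.431192i, Y(Ω₂)=+0.409860-0.210780i
  term(m=-4) = -0.004851-0.010094i   from Y*(Ω₁)=-0.009838-0.144527i, Y(Ω₂)=+0.071796-0.028676i
  term(m=-3) = -0.069220-0.077555i   from Y*(Ω₁)=+0.132890+0.279605i, Y(Ω₂)=-0.322244+0.094410i
  term(m=-2) = -0.012312-0.007743i   from Y*(Ω₁)=+0.119723+0.111851i, Y(Ω₂)=-0.087172+0.016765i
  term(m=-1) = -0.080932-0.023334i   from Y*(Ω₁)=-0.254957-0.100566i, Y(Ω₂)=+0.305935-0.029152i
  term(m=+0) = -0.015446-0.000000i   from Y*(Ω₁)=-0.168419-0.000000i, Y(Ω₂)=+0.091712+0.000000i
  term(m=+1) = -0.080932+0.023334i   from Y*(Ω₁)=+0.254957-0.100566i, Y(Ω₂)=-0.305935-0.029152i
  term(m=+2) = -0.012312+0.007743i   from Y*(Ω₁)=+0.119723-0.111851i, Y(Ω₂)=-0.087172-0.016765i
  term(m=+3) = -0.069220+0.077555i   from Y*(Ω₁)=-0.132890+0.279605i, Y(Ω₂)=+0.322244+0.094410i
  term(m=+4) = -0.004851+0.010094i   from Y*(Ω₁)=-0.009838+0.144527i, Y(Ω₂)=+0.071796+0.028676i
  term(m=+5) = -0.034716+0.205616i   from Y*(Ω₁)=-0.137049-0.431192i, Y(Ω₂)=-0.409860-0.210780i
Σ over m = -0.419507+0.000000i; ×(4π/11) → -0.479243+0.000000i. Real part: -0.479243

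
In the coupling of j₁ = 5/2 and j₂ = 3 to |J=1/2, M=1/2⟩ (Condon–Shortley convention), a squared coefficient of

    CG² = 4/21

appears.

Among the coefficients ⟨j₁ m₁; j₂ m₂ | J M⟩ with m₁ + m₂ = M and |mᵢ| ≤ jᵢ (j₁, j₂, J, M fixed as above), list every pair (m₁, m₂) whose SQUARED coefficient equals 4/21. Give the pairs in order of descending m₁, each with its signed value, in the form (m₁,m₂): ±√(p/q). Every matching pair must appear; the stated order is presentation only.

Admissible pairs with m₁+m₂ = M = 1/2: (-5/2,3), (-3/2,2), (-1/2,1), (1/2,0), (3/2,-1), (5/2,-2)
  (m₁,m₂)=(5/2,-2): CG² = 1/21, CG = +√(1/21)
  (m₁,m₂)=(3/2,-1): CG² = 2/21, CG = −√(2/21)
  (m₁,m₂)=(1/2,0): CG² = 1/7, CG = +√(1/7)
  (m₁,m₂)=(-1/2,1): CG² = 4/21, CG = −√(4/21)   ← matches the target
  (m₁,m₂)=(-3/2,2): CG² = 5/21, CG = +√(5/21)
  (m₁,m₂)=(-5/2,3): CG² = 2/7, CG = −√(2/7)
Pairs with CG² = 4/21: (-1/2,1): −√(4/21)

(-1/2,1): −√(4/21)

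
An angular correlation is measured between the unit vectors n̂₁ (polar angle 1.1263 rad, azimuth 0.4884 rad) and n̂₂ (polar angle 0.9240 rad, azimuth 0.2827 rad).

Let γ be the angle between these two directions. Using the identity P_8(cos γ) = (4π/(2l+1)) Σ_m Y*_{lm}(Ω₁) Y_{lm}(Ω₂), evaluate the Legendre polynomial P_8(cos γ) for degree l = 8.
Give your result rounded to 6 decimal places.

0.069180

Addition theorem: P_8(cos γ) = (4π/17) Σ_m Y*_{lm}(Ω₁) Y_{lm}(Ω₂), m = −8…8:
  term(m=-8) = (-0.001441, 0.019234)   from Y*(Ω₁)=(-0.164028, -0.157661), Y(Ω₂)=(-0.054016, -0.065340)
  term(m=-7) = (0.014487, 0.110046)   from Y*(Ω₁)=(-0.416897, -0.118621), Y(Ω₂)=(-0.101630, -0.235048)
  term(m=-6) = (0.051627, 0.147543)   from Y*(Ω₁)=(-0.353492, 0.075785), Y(Ω₂)=(-0.054080, -0.428981)
  term(m=-5) = (-0.009515, -0.015791)   from Y*(Ω₁)=(0.036339, -0.030583), Y(Ω₂)=(0.060805, -0.383368)
  term(m=-4) = (-0.004339, -0.004677)   from Y*(Ω₁)=(0.133078, -0.330492), Y(Ω₂)=(0.007627, -0.016200)
  term(m=-3) = (0.037126, 0.026342)   from Y*(Ω₁)=(-0.013812, -0.130309), Y(Ω₂)=(-0.229769, 0.260553)
  term(m=-2) = (-0.056733, -0.024753)   from Y*(Ω₁)=(0.164324, 0.243313), Y(Ω₂)=(-0.178012, 0.112948)
  term(m=-1) = (0.049630, 0.010355)   from Y*(Ω₁)=(0.171403, 0.091072), Y(Ω₂)=(0.250838, -0.072863)
  term(m=+0) = (-0.068096, -0.000000)   from Y*(Ω₁)=(-0.267708, -0.000000), Y(Ω₂)=(0.254366, 0.000000)
  term(m=+1) = (0.049630, -0.010355)   from Y*(Ω₁)=(-0.171403, 0.091072), Y(Ω₂)=(-0.250838, -0.072863)
  term(m=+2) = (-0.056733, 0.024753)   from Y*(Ω₁)=(0.164324, -0.243313), Y(Ω₂)=(-0.178012, -0.112948)
  term(m=+3) = (0.037126, -0.026342)   from Y*(Ω₁)=(0.013812, -0.130309), Y(Ω₂)=(0.229769, 0.260553)
  term(m=+4) = (-0.004339, 0.004677)   from Y*(Ω₁)=(0.133078, 0.330492), Y(Ω₂)=(0.007627, 0.016200)
  term(m=+5) = (-0.009515, 0.015791)   from Y*(Ω₁)=(-0.036339, -0.030583), Y(Ω₂)=(-0.060805, -0.383368)
  term(m=+6) = (0.051627, -0.147543)   from Y*(Ω₁)=(-0.353492, -0.075785), Y(Ω₂)=(-0.054080, 0.428981)
  term(m=+7) = (0.014487, -0.110046)   from Y*(Ω₁)=(0.416897, -0.118621), Y(Ω₂)=(0.101630, -0.235048)
  term(m=+8) = (-0.001441, -0.019234)   from Y*(Ω₁)=(-0.164028, 0.157661), Y(Ω₂)=(-0.054016, 0.065340)
Σ over m = (0.093588, -0.000000); ×(4π/17) → (0.069180, -0.000000). Real part: 0.069180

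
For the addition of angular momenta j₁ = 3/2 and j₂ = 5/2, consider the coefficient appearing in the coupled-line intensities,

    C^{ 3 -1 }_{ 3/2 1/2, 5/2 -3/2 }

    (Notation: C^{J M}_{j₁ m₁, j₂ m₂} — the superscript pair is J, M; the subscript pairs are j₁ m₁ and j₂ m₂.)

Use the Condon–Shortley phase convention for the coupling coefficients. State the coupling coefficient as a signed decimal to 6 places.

√[7·1!2!4!/8! · 2!1!1!4!2!4!] = √(96/5)
  +(−1)^0/∏(0,1,1,1,1,3)! = 1/6  (running 1/6)
  +(−1)^1/∏(1,0,0,0,2,4)! = -1/48  (running 7/48)
⟨..|..⟩ = √(96/5)·(7/48) = +0.639010

+√(49/120) = +0.639010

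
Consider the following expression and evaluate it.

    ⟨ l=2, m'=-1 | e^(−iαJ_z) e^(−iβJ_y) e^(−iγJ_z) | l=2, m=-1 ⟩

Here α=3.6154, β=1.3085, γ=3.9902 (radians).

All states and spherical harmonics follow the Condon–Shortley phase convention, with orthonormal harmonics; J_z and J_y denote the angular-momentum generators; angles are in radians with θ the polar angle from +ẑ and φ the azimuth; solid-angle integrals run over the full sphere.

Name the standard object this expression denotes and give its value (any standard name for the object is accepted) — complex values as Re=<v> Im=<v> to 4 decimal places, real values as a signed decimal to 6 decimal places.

This is a Wigner D-matrix element — the rotation-matrix element ⟨l m'| R(α,β,γ) |l m⟩ in the angular-momentum basis.
D^2_{-1,-1}(3.6154,1.3085,3.9902) = e^{-i·-1·3.6154}·d^2_{-1,-1}(1.3085)·e^{-i·-1·3.9902}. Compute d first:
Half-angle: c=0.793505, s=0.608564. N=√(1·6·1·6)=6.000000
k: max(0,(-1)−(-1))=0 … min(2+(-1),2−(-1))=1
  k=0: (−1)^0·6.0000/(6)·0.7935^4·0.6086^0 = +0.396459
  k=1: (−1)^1·6.0000/(2)·0.7935^2·0.6086^2 = -0.699573
d^2_{-1,-1}(1.3085) = +0.396459 -0.699573 = -0.303115
Phases: e^{-i·(-1)·3.6154}=-0.889838-0.456278i, e^{-i·(-1)·3.9902}=-0.661029-0.750361i ⇒ D=-0.074516-0.293812i

Wigner D-matrix element, Re=-0.0745 Im=-0.2938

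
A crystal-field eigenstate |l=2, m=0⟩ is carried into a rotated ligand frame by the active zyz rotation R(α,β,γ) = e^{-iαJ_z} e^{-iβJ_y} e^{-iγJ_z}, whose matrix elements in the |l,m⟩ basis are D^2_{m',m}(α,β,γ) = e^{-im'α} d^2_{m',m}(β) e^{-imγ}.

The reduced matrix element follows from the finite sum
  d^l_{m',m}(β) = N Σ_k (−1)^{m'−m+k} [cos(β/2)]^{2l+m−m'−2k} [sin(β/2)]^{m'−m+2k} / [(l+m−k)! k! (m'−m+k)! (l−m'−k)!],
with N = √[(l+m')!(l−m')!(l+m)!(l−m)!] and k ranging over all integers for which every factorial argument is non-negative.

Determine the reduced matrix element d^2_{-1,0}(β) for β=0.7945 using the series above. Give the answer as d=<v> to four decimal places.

d^2_{-1,0}(β=0.7945) via the finite sum:
c=cos(0.794500/2)=0.922128, s=sin(0.794500/2)=0.386884; N=√[1·6·2·2]=4.898979
Admissible k: 1..2 (factorial args all ≥0)
  k=1: (−1)^0·4.8990/(2)·0.9221^3·0.3869^1 = +0.743071
  k=2: (−1)^1·4.8990/(2)·0.9221^1·0.3869^3 = -0.130800
d^2_{-1,0}(0.7945) = +0.743071 -0.130800 = +0.612271

d=0.6123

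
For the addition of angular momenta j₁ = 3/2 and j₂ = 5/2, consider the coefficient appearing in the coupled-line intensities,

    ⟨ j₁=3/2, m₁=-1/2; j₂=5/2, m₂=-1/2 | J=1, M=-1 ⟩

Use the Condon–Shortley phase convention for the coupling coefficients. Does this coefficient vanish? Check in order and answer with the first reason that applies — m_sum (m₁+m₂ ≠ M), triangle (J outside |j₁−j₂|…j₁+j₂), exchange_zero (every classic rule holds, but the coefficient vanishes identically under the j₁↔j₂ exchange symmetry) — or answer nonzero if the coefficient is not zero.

m-sum: m₁+m₂ = -1/2+(-1/2) = -1, M = -1  ✓
triangle: |j₁−j₂| = 1 ≤ J = 1 ≤ j₁+j₂ = 4  ✓
exchange: j₁≠j₂ or m₁≠m₂ — the exchange symmetry imposes no constraint here
value check: CG = +√(3/20) = +0.387298 ≠ 0

nonzero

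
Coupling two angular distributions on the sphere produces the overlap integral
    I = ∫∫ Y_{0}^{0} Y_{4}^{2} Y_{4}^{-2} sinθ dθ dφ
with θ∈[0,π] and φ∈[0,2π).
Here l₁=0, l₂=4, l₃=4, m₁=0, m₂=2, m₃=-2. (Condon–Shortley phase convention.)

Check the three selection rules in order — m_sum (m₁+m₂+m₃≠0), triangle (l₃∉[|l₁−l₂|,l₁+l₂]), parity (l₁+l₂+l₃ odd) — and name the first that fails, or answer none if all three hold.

azimuthal sum: 0 + 2 − 2 = 0  ✓
4 ≤ 4 ≤ 4 (triangle on l)  ✓
L = 0 + 4 + 4 = 8 (even)  ✓

none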